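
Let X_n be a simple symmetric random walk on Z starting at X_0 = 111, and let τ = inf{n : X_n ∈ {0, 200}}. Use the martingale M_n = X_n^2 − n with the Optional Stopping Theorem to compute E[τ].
E[τ] = 9879

M_n = X_n^2 − n is a martingale (since E[X_{n+1}^2 | F_n] = X_n^2 + 1). By OST (τ has finite mean in a bounded region), E[M_τ] = E[M_0] = X_0^2 − 0 = 111^2 = 12321. Also E[M_τ] = E[X_τ^2] − E[τ]. The walk exits at 0 or 200, with P(hit 200 first) = 111/200, so E[X_τ^2] = 200^2 · 111/200 + 0 = 22200. Thus E[τ] = E[X_τ^2] − E[M_τ] = 22200 − 12321 = 9879 = 111(200 − 111) = 9879.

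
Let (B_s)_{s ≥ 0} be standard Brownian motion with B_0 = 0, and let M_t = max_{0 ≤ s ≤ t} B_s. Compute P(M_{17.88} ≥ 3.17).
P(M_{17.88} ≥ 3.17) = 2·P(B_{17.88} ≥ 3.17) = 2(1 − Φ(3.17/√17.88)) ≈ 0.4534

By the reflection principle for Brownian motion, P(M_t ≥ a) = 2 · P(B_t ≥ a) for a ≥ 0. Since B_t ~ N(0, t), P(B_t ≥ 3.17) = 1 − Φ(3.17/√t) = 1 − Φ(3.17/√17.88) = 1 − Φ(0.7497). So
  P(M_{17.88} ≥ 3.17) = 2(1 − Φ(0.7497)) ≈ 0.4534.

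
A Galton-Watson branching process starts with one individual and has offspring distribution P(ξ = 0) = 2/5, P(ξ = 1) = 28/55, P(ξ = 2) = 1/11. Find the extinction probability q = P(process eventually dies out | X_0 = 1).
q = 1

Mean offspring μ = 0·2/5 + 1·28/55 + 2·1/11 = 38/55 ≤ 1. For μ ≤ 1 with offspring not concentrated at 1, the Galton-Watson process goes extinct almost surely, so q = 1.
(Algebraic check: The pgf is f(s) = 2/5 + 28/55·s + 1/11·s². The extinction probability q is the smallest fixed point of f in [0, 1]. Setting s = f(s):
  1/11·s² + (28/55 − 1)·s + 2/5 = 0
  1/11·s² − (2/5 + 1/11)·s + 2/5 = 0
which factors as (s − 1)·(1/11·s − 2/5) = 0, giving roots s = 1 and s = (2/5)/(1/11) = 22/5. Since 22/5 ≥ 1, the smallest root in [0, 1] is s = 1.)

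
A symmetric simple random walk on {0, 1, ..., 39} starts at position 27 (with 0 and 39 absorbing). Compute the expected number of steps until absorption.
E[τ | X_0 = 27] = 324

Let v_k = E[τ | X_0 = k]. Boundary: v_0 = v_39 = 0. Recurrence: v_k = 1 + (v_{k-1} + v_{k+1})/2 for 1 ≤ k ≤ 38. The particular solution to v_k − (v_{k-1} + v_{k+1})/2 = 1 is v_k = −k^2. Adding homogeneous solution A + B k and matching boundaries gives v_k = k (39 − k). Substituting k = 27: v_27 = 27 · 12 = 324.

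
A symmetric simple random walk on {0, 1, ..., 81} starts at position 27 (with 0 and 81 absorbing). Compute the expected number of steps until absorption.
E[τ | X_0 = 27] = 1458

Let v_k = E[τ | X_0 = k]. Boundary: v_0 = v_81 = 0. Recurrence: v_k = 1 + (v_{k-1} + v_{k+1})/2 for 1 ≤ k ≤ 80. The particular solution to v_k − (v_{k-1} + v_{k+1})/2 = 1 is v_k = −k^2. Adding homogeneous solution A + B k and matching boundaries gives v_k = k (81 − k). Substituting k = 27: v_27 = 27 · 54 = 1458.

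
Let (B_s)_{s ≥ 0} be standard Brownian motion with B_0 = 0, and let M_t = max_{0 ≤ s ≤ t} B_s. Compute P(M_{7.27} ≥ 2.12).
P(M_{7.27} ≥ 2.12) = 2·P(B_{7.27} ≥ 2.12) = 2(1 − Φ(2.12/√7.27)) ≈ 0.4317

By the reflection principle for Brownian motion, P(M_t ≥ a) = 2 · P(B_t ≥ a) for a ≥ 0. Since B_t ~ N(0, t), P(B_t ≥ 2.12) = 1 − Φ(2.12/√t) = 1 − Φ(2.12/√7.27) = 1 − Φ(0.7863). So
  P(M_{7.27} ≥ 2.12) = 2(1 − Φ(0.7863)) ≈ 0.4317.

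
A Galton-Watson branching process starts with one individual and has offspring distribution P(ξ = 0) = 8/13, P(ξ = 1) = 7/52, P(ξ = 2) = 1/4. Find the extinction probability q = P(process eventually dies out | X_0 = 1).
q = 1

Mean offspring μ = 0·8/13 + 1·7/52 + 2·1/4 = 33/52 ≤ 1. For μ ≤ 1 with offspring not concentrated at 1, the Galton-Watson process goes extinct almost surely, so q = 1.
(Algebraic check: The pgf is f(s) = 8/13 + 7/52·s + 1/4·s². The extinction probability q is the smallest fixed point of f in [0, 1]. Setting s = f(s):
  1/4·s² + (7/52 − 1)·s + 8/13 = 0
  1/4·s² − (8/13 + 1/4)·s + 8/13 = 0
which factors as (s − 1)·(1/4·s − 8/13) = 0, giving roots s = 1 and s = (8/13)/(1/4) = 32/13. Since 32/13 ≥ 1, the smallest root in [0, 1] is s = 1.)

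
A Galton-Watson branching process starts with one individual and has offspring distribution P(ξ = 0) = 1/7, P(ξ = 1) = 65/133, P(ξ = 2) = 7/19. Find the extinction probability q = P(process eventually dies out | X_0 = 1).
q = 19/49

The pgf is f(s) = 1/7 + 65/133·s + 7/19·s². The extinction probability q is the smallest fixed point of f in [0, 1]. Setting s = f(s):
  7/19·s² + (65/133 − 1)·s + 1/7 = 0
  7/19·s² − (1/7 + 7/19)·s + 1/7 = 0
which factors as (s − 1)·(7/19·s − 1/7) = 0, giving roots s = 1 and s = (1/7)/(7/19) = 19/49.
Mean offspring μ = 65/133 + 2·7/19 = 163/133 > 1 (supercritical), so q < 1. The extinction probability is the smaller root: q = (1/7)/(7/19) = 19/49.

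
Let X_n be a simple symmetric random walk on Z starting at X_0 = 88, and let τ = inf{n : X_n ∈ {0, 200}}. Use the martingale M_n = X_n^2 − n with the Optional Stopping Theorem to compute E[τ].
E[τ] = 9856

M_n = X_n^2 − n is a martingale (since E[X_{n+1}^2 | F_n] = X_n^2 + 1). By OST (τ has finite mean in a bounded region), E[M_τ] = E[M_0] = X_0^2 − 0 = 88^2 = 7744. Also E[M_τ] = E[X_τ^2] − E[τ]. The walk exits at 0 or 200, with P(hit 200 first) = 88/200, so E[X_τ^2] = 200^2 · 88/200 + 0 = 17600. Thus E[τ] = E[X_τ^2] − E[M_τ] = 17600 − 7744 = 9856 = 88(200 − 88) = 9856.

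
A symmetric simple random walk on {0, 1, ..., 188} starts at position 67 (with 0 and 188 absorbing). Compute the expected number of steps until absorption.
E[τ | X_0 = 67] = 8107

Let v_k = E[τ | X_0 = k]. Boundary: v_0 = v_188 = 0. Recurrence: v_k = 1 + (v_{k-1} + v_{k+1})/2 for 1 ≤ k ≤ 187. The particular solution to v_k − (v_{k-1} + v_{k+1})/2 = 1 is v_k = −k^2. Adding homogeneous solution A + B k and matching boundaries gives v_k = k (188 − k). Substituting k = 67: v_67 = 67 · 121 = 8107.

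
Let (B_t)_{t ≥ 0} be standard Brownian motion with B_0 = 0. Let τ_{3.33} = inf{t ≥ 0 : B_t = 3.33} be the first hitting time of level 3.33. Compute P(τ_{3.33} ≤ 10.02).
P(τ_{3.33} ≤ 10.02) = 2(1 − Φ(3.33/√10.02)) = 2(1 − Φ(1.0520)) ≈ 0.2928

By the reflection principle for standard BM, P(τ_b ≤ t) = 2 · P(B_t ≥ b). Since B_t ~ N(0, t), P(B_t ≥ 3.33) = 1 − Φ(3.33/√t) = 1 − Φ(3.33/√10.02) = 1 − Φ(1.0520) ≈ 0.14640. Doubling: P(τ_{3.33} ≤ 10.02) ≈ 2 · 0.14640 = 0.29280 ≈ 0.2928.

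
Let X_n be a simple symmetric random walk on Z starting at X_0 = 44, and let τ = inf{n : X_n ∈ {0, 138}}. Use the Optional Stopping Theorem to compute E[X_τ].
E[X_τ] = 44

X_n is a martingale and τ is a bounded-mean stopping time (indeed τ is finite a.s. with bounded expectation since the walk is in a bounded region). By the OST, E[X_τ] = E[X_0] = 44. Equivalently: E[X_τ] = 138 · P(hit 138 first) + 0 · P(hit 0 first) = 138 · (44/138) = 44.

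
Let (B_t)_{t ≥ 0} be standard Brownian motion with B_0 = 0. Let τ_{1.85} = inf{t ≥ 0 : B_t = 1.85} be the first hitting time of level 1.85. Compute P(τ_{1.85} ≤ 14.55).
P(τ_{1.85} ≤ 14.55) = 2(1 − Φ(1.85/√14.55)) = 2(1 − Φ(0.4850)) ≈ 0.6277

By the reflection principle for standard BM, P(τ_b ≤ t) = 2 · P(B_t ≥ b). Since B_t ~ N(0, t), P(B_t ≥ 1.85) = 1 − Φ(1.85/√t) = 1 − Φ(1.85/√14.55) = 1 − Φ(0.4850) ≈ 0.31384. Doubling: P(τ_{1.85} ≤ 14.55) ≈ 2 · 0.31384 = 0.62768 ≈ 0.6277.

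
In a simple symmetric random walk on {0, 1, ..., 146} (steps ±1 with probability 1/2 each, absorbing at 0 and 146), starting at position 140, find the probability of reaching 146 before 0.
P(hit 146 before 0) = 140/146 = 70/73

Let u_k = P(hit 146 before 0 | start at k). Then u_0 = 0, u_146 = 1, and u_k = u_{k-1}/2 + u_{k+1}/2 for 1 ≤ k ≤ 145. This harmonic recurrence is solved by u_k = k/146, giving u_140 = 140/146 = 70/73.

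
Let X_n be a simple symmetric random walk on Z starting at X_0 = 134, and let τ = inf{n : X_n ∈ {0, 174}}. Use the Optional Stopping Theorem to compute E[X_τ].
E[X_τ] = 134

X_n is a martingale and τ is a bounded-mean stopping time (indeed τ is finite a.s. with bounded expectation since the walk is in a bounded region). By the OST, E[X_τ] = E[X_0] = 134. Equivalently: E[X_τ] = 174 · P(hit 174 first) + 0 · P(hit 0 first) = 174 · (134/174) = 134.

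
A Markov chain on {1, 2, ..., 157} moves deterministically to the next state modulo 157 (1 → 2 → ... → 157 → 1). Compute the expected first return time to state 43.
E[T_43 | X_0 = 43] = 157

The chain cycles deterministically, so starting at state 43 it returns in exactly 157 steps. Equivalently, the stationary distribution is uniform π_j = 1/157 for every state j, so by Kac's formula E[T_43] = 1/π_43 = 157.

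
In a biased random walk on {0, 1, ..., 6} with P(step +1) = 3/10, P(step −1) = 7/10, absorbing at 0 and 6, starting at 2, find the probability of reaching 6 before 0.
P(hit 6 before 0) = (1 − (7/3)^2) / (1 − (7/3)^6) = 81/2923

Let u_k denote P(reach 6 before 0 | start at k). Boundary: u_0 = 0, u_6 = 1. Recurrence: u_k = 3/10·u_{k+1} + 7/10·u_{k-1} for 1 ≤ k ≤ 5. Try u_k = A + B·r^k with r = q/p = (7/10)/(3/10) = 7/3. Substitution satisfies the recurrence; boundary conditions give:
  u_k = (1 − r^k) / (1 − r^N) = (1 − (7/3)^2) / (1 − (7/3)^6) = 81/2923.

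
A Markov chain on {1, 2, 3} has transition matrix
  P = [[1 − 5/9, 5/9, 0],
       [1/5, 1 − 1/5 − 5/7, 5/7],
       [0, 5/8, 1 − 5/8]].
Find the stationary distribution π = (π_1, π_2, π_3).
π = (21/146, 175/438, 100/219)

This is a birth-death chain on three states, which satisfies detailed balance: π_1 · P_{12} = π_2 · P_{21} and π_2 · P_{23} = π_3 · P_{32}.
From π_1 · 5/9 = π_2 · 1/5: π_2/π_1 = (5/9)/(1/5) = 25/9.
From π_2 · 5/7 = π_3 · 5/8: π_3/π_2 = (5/7)/(5/8) = 8/7.
Take π_1 proportional to 1; then unnormalized π = (1, 25/9, 200/63). Normalize by dividing by the sum 146/21:
  π = (21/146, 175/438, 100/219).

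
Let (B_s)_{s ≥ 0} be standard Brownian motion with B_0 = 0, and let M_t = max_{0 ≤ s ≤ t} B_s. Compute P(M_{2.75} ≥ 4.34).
P(M_{2.75} ≥ 4.34) = 2·P(B_{2.75} ≥ 4.34) = 2(1 − Φ(4.34/√2.75)) ≈ 0.0089

By the reflection principle for Brownian motion, P(M_t ≥ a) = 2 · P(B_t ≥ a) for a ≥ 0. Since B_t ~ N(0, t), P(B_t ≥ 4.34) = 1 − Φ(4.34/√t) = 1 − Φ(4.34/√2.75) = 1 − Φ(2.6171). So
  P(M_{2.75} ≥ 4.34) = 2(1 − Φ(2.6171)) ≈ 0.0089.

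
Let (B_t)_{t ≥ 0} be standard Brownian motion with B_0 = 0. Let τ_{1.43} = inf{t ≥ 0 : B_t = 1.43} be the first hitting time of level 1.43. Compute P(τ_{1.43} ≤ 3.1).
P(τ_{1.43} ≤ 3.1) = 2(1 − Φ(1.43/√3.1)) = 2(1 − Φ(0.8122)) ≈ 0.4167

By the reflection principle for standard BM, P(τ_b ≤ t) = 2 · P(B_t ≥ b). Since B_t ~ N(0, t), P(B_t ≥ 1.43) = 1 − Φ(1.43/√t) = 1 − Φ(1.43/√3.1) = 1 − Φ(0.8122) ≈ 0.20834. Doubling: P(τ_{1.43} ≤ 3.1) ≈ 2 · 0.20834 = 0.41668 ≈ 0.4167.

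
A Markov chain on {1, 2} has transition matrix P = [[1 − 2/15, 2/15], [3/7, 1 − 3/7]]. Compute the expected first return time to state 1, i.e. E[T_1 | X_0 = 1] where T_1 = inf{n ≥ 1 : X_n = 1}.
E[T_1 | X_0 = 1] = 1/π_1 = 59/45

For an irreducible recurrent Markov chain with stationary distribution π, E[T_i | X_0 = i] = 1/π_i (Kac's formula). Here π_1 = (3/7)/(2/15 + 3/7) = (3/7)/(59/105) = 45/59, so E[T_1 | X_0 = 1] = 1/π_1 = (2/15 + 3/7)/(3/7) = (59/105)/(3/7) = 59/45.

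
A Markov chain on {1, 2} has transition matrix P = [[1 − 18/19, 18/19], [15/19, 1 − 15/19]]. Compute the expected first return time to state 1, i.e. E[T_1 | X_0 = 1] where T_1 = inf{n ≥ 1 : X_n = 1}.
E[T_1 | X_0 = 1] = 1/π_1 = 11/5

For an irreducible recurrent Markov chain with stationary distribution π, E[T_i | X_0 = i] = 1/π_i (Kac's formula). Here π_1 = (15/19)/(18/19 + 15/19) = (15/19)/(33/19) = 5/11, so E[T_1 | X_0 = 1] = 1/π_1 = (18/19 + 15/19)/(15/19) = (33/19)/(15/19) = 11/5.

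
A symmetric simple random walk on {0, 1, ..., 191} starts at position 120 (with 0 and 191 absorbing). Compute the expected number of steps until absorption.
E[τ | X_0 = 120] = 8520

Let v_k = E[τ | X_0 = k]. Boundary: v_0 = v_191 = 0. Recurrence: v_k = 1 + (v_{k-1} + v_{k+1})/2 for 1 ≤ k ≤ 190. The particular solution to v_k − (v_{k-1} + v_{k+1})/2 = 1 is v_k = −k^2. Adding homogeneous solution A + B k and matching boundaries gives v_k = k (191 − k). Substituting k = 120: v_120 = 120 · 71 = 8520.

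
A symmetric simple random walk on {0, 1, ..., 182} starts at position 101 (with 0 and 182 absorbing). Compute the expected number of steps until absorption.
E[τ | X_0 = 101] = 8181

Let v_k = E[τ | X_0 = k]. Boundary: v_0 = v_182 = 0. Recurrence: v_k = 1 + (v_{k-1} + v_{k+1})/2 for 1 ≤ k ≤ 181. The particular solution to v_k − (v_{k-1} + v_{k+1})/2 = 1 is v_k = −k^2. Adding homogeneous solution A + B k and matching boundaries gives v_k = k (182 − k). Substituting k = 101: v_101 = 101 · 81 = 8181.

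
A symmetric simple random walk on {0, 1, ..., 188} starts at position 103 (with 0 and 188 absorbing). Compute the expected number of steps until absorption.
E[τ | X_0 = 103] = 8755

Let v_k = E[τ | X_0 = k]. Boundary: v_0 = v_188 = 0. Recurrence: v_k = 1 + (v_{k-1} + v_{k+1})/2 for 1 ≤ k ≤ 187. The particular solution to v_k − (v_{k-1} + v_{k+1})/2 = 1 is v_k = −k^2. Adding homogeneous solution A + B k and matching boundaries gives v_k = k (188 − k). Substituting k = 103: v_103 = 103 · 85 = 8755.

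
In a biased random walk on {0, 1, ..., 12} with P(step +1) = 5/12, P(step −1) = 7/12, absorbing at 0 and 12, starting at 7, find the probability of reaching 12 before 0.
P(hit 12 before 0) = (1 − (7/5)^7) / (1 − (7/5)^12) = 1164715625/6798573288

Let u_k denote P(reach 12 before 0 | start at k). Boundary: u_0 = 0, u_12 = 1. Recurrence: u_k = 5/12·u_{k+1} + 7/12·u_{k-1} for 1 ≤ k ≤ 11. Try u_k = A + B·r^k with r = q/p = (7/12)/(5/12) = 7/5. Substitution satisfies the recurrence; boundary conditions give:
  u_k = (1 − r^k) / (1 − r^N) = (1 − (7/5)^7) / (1 − (7/5)^12) = 1164715625/6798573288.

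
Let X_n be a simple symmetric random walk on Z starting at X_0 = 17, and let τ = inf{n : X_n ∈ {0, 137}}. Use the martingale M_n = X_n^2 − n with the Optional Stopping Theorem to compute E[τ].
E[τ] = 2040

M_n = X_n^2 − n is a martingale (since E[X_{n+1}^2 | F_n] = X_n^2 + 1). By OST (τ has finite mean in a bounded region), E[M_τ] = E[M_0] = X_0^2 − 0 = 17^2 = 289. Also E[M_τ] = E[X_τ^2] − E[τ]. The walk exits at 0 or 137, with P(hit 137 first) = 17/137, so E[X_τ^2] = 137^2 · 17/137 + 0 = 2329. Thus E[τ] = E[X_τ^2] − E[M_τ] = 2329 − 289 = 2040 = 17(137 − 17) = 2040.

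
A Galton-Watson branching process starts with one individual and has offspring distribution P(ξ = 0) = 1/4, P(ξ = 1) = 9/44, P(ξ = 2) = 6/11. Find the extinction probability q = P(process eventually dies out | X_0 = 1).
q = 11/24

The pgf is f(s) = 1/4 + 9/44·s + 6/11·s². The extinction probability q is the smallest fixed point of f in [0, 1]. Setting s = f(s):
  6/11·s² + (9/44 − 1)·s + 1/4 = 0
  6/11·s² − (1/4 + 6/11)·s + 1/4 = 0
which factors as (s − 1)·(6/11·s − 1/4) = 0, giving roots s = 1 and s = (1/4)/(6/11) = 11/24.
Mean offspring μ = 9/44 + 2·6/11 = 57/44 > 1 (supercritical), so q < 1. The extinction probability is the smaller root: q = (1/4)/(6/11) = 11/24.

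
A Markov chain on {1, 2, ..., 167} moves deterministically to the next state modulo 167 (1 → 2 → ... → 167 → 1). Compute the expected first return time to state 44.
E[T_44 | X_0 = 44] = 167

The chain cycles deterministically, so starting at state 44 it returns in exactly 167 steps. Equivalently, the stationary distribution is uniform π_j = 1/167 for every state j, so by Kac's formula E[T_44] = 1/π_44 = 167.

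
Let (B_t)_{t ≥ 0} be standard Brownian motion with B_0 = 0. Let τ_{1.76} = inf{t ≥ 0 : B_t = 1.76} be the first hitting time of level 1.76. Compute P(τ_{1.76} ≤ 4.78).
P(τ_{1.76} ≤ 4.78) = 2(1 − Φ(1.76/√4.78)) = 2(1 − Φ(0.8050)) ≈ 0.4208

By the reflection principle for standard BM, P(τ_b ≤ t) = 2 · P(B_t ≥ b). Since B_t ~ N(0, t), P(B_t ≥ 1.76) = 1 − Φ(1.76/√t) = 1 − Φ(1.76/√4.78) = 1 − Φ(0.8050) ≈ 0.21041. Doubling: P(τ_{1.76} ≤ 4.78) ≈ 2 · 0.21041 = 0.42082 ≈ 0.4208.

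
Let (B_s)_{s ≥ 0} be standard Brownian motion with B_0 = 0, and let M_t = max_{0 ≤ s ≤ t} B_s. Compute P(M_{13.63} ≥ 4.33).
P(M_{13.63} ≥ 4.33) = 2·P(B_{13.63} ≥ 4.33) = 2(1 − Φ(4.33/√13.63)) ≈ 0.2409

By the reflection principle for Brownian motion, P(M_t ≥ a) = 2 · P(B_t ≥ a) for a ≥ 0. Since B_t ~ N(0, t), P(B_t ≥ 4.33) = 1 − Φ(4.33/√t) = 1 − Φ(4.33/√13.63) = 1 − Φ(1.1728). So
  P(M_{13.63} ≥ 4.33) = 2(1 − Φ(1.1728)) ≈ 0.2409.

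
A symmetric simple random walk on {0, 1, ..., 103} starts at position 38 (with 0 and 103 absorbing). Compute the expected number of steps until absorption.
E[τ | X_0 = 38] = 2470

Let v_k = E[τ | X_0 = k]. Boundary: v_0 = v_103 = 0. Recurrence: v_k = 1 + (v_{k-1} + v_{k+1})/2 for 1 ≤ k ≤ 102. The particular solution to v_k − (v_{k-1} + v_{k+1})/2 = 1 is v_k = −k^2. Adding homogeneous solution A + B k and matching boundaries gives v_k = k (103 − k). Substituting k = 38: v_38 = 38 · 65 = 2470.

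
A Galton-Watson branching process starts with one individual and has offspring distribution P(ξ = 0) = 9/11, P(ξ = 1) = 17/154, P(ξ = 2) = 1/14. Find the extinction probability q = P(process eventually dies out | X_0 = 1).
q = 1

Mean offspring μ = 0·9/11 + 1·17/154 + 2·1/14 = 39/154 ≤ 1. For μ ≤ 1 with offspring not concentrated at 1, the Galton-Watson process goes extinct almost surely, so q = 1.
(Algebraic check: The pgf is f(s) = 9/11 + 17/154·s + 1/14·s². The extinction probability q is the smallest fixed point of f in [0, 1]. Setting s = f(s):
  1/14·s² + (17/154 − 1)·s + 9/11 = 0
  1/14·s² − (9/11 + 1/14)·s + 9/11 = 0
which factors as (s − 1)·(1/14·s − 9/11) = 0, giving roots s = 1 and s = (9/11)/(1/14) = 126/11. Since 126/11 ≥ 1, the smallest root in [0, 1] is s = 1.)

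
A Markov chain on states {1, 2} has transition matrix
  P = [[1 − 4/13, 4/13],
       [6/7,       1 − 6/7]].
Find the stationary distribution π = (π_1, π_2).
π_1 = 39/53, π_2 = 14/53

Solve πP = π with π_1 + π_2 = 1. From πP = π: π_1 · (1 − 4/13) + π_2 · 6/7 = π_1 ⇒ π_2 · 6/7 = π_1 · 4/13 ⇒ π_2/π_1 = (4/13)/(6/7) = 14/39. Together with π_1 + π_2 = 1:
  π_1 = (6/7)/(4/13 + 6/7) = (6/7)/(106/91) = 39/53,
  π_2 = (4/13)/(4/13 + 6/7) = (4/13)/(106/91) = 14/53.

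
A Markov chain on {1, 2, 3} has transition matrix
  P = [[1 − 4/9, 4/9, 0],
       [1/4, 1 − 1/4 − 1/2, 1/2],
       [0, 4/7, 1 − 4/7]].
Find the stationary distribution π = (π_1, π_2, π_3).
π = (3/13, 16/39, 14/39)

This is a birth-death chain on three states, which satisfies detailed balance: π_1 · P_{12} = π_2 · P_{21} and π_2 · P_{23} = π_3 · P_{32}.
From π_1 · 4/9 = π_2 · 1/4: π_2/π_1 = (4/9)/(1/4) = 16/9.
From π_2 · 1/2 = π_3 · 4/7: π_3/π_2 = (1/2)/(4/7) = 7/8.
Take π_1 proportional to 1; then unnormalized π = (1, 16/9, 14/9). Normalize by dividing by the sum 13/3:
  π = (3/13, 16/39, 14/39).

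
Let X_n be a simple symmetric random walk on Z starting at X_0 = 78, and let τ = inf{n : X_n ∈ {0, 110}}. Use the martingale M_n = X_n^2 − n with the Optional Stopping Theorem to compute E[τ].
E[τ] = 2496

M_n = X_n^2 − n is a martingale (since E[X_{n+1}^2 | F_n] = X_n^2 + 1). By OST (τ has finite mean in a bounded region), E[M_τ] = E[M_0] = X_0^2 − 0 = 78^2 = 6084. Also E[M_τ] = E[X_τ^2] − E[τ]. The walk exits at 0 or 110, with P(hit 110 first) = 78/110, so E[X_τ^2] = 110^2 · 78/110 + 0 = 8580. Thus E[τ] = E[X_τ^2] − E[M_τ] = 8580 − 6084 = 2496 = 78(110 − 78) = 2496.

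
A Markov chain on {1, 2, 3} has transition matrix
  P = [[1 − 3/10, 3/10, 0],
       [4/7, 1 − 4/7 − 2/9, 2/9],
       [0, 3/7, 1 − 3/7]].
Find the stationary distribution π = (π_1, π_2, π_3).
π = (360/647, 189/647, 98/647)

This is a birth-death chain on three states, which satisfies detailed balance: π_1 · P_{12} = π_2 · P_{21} and π_2 · P_{23} = π_3 · P_{32}.
From π_1 · 3/10 = π_2 · 4/7: π_2/π_1 = (3/10)/(4/7) = 21/40.
From π_2 · 2/9 = π_3 · 3/7: π_3/π_2 = (2/9)/(3/7) = 14/27.
Take π_1 proportional to 1; then unnormalized π = (1, 21/40, 49/180). Normalize by dividing by the sum 647/360:
  π = (360/647, 189/647, 98/647).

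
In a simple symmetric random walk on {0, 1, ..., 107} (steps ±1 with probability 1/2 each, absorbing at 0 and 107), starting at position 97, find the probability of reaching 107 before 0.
P(hit 107 before 0) = 97/107

Let u_k = P(hit 107 before 0 | start at k). Then u_0 = 0, u_107 = 1, and u_k = u_{k-1}/2 + u_{k+1}/2 for 1 ≤ k ≤ 106. This harmonic recurrence is solved by u_k = k/107, giving u_97 = 97/107.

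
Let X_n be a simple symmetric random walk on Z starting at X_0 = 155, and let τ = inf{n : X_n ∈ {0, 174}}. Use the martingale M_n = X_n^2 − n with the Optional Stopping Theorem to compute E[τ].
E[τ] = 2945

M_n = X_n^2 − n is a martingale (since E[X_{n+1}^2 | F_n] = X_n^2 + 1). By OST (τ has finite mean in a bounded region), E[M_τ] = E[M_0] = X_0^2 − 0 = 155^2 = 24025. Also E[M_τ] = E[X_τ^2] − E[τ]. The walk exits at 0 or 174, with P(hit 174 first) = 155/174, so E[X_τ^2] = 174^2 · 155/174 + 0 = 26970. Thus E[τ] = E[X_τ^2] − E[M_τ] = 26970 − 24025 = 2945 = 155(174 − 155) = 2945.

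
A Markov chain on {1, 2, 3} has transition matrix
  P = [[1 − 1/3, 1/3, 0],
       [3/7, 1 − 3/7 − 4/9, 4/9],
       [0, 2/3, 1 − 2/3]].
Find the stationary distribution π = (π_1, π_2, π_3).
π = (27/62, 21/62, 7/31)

This is a birth-death chain on three states, which satisfies detailed balance: π_1 · P_{12} = π_2 · P_{21} and π_2 · P_{23} = π_3 · P_{32}.
From π_1 · 1/3 = π_2 · 3/7: π_2/π_1 = (1/3)/(3/7) = 7/9.
From π_2 · 4/9 = π_3 · 2/3: π_3/π_2 = (4/9)/(2/3) = 2/3.
Take π_1 proportional to 1; then unnormalized π = (1, 7/9, 14/27). Normalize by dividing by the sum 62/27:
  π = (27/62, 21/62, 7/31).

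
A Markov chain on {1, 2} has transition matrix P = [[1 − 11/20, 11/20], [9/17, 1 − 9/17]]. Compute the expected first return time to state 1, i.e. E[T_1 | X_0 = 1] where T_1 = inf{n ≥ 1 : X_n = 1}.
E[T_1 | X_0 = 1] = 1/π_1 = 367/180

For an irreducible recurrent Markov chain with stationary distribution π, E[T_i | X_0 = i] = 1/π_i (Kac's formula). Here π_1 = (9/17)/(11/20 + 9/17) = (9/17)/(367/340) = 180/367, so E[T_1 | X_0 = 1] = 1/π_1 = (11/20 + 9/17)/(9/17) = (367/340)/(9/17) = 367/180.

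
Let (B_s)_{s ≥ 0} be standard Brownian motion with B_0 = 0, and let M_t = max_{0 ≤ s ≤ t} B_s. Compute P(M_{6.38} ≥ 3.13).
P(M_{6.38} ≥ 3.13) = 2·P(B_{6.38} ≥ 3.13) = 2(1 − Φ(3.13/√6.38)) ≈ 0.2153

By the reflection principle for Brownian motion, P(M_t ≥ a) = 2 · P(B_t ≥ a) for a ≥ 0. Since B_t ~ N(0, t), P(B_t ≥ 3.13) = 1 − Φ(3.13/√t) = 1 − Φ(3.13/√6.38) = 1 − Φ(1.2392). So
  P(M_{6.38} ≥ 3.13) = 2(1 − Φ(1.2392)) ≈ 0.2153.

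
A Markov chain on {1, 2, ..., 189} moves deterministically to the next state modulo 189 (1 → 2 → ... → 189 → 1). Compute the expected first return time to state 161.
E[T_161 | X_0 = 161] = 189

The chain cycles deterministically, so starting at state 161 it returns in exactly 189 steps. Equivalently, the stationary distribution is uniform π_j = 1/189 for every state j, so by Kac's formula E[T_161] = 1/π_161 = 189.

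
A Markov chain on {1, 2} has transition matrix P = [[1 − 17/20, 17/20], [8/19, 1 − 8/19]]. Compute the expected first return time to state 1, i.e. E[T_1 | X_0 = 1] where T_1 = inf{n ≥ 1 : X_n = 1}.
E[T_1 | X_0 = 1] = 1/π_1 = 483/160

For an irreducible recurrent Markov chain with stationary distribution π, E[T_i | X_0 = i] = 1/π_i (Kac's formula). Here π_1 = (8/19)/(17/20 + 8/19) = (8/19)/(483/380) = 160/483, so E[T_1 | X_0 = 1] = 1/π_1 = (17/20 + 8/19)/(8/19) = (483/380)/(8/19) = 483/160.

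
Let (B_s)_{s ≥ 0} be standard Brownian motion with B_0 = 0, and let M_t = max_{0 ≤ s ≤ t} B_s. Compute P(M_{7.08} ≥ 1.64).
P(M_{7.08} ≥ 1.64) = 2·P(B_{7.08} ≥ 1.64) = 2(1 − Φ(1.64/√7.08)) ≈ 0.5377

By the reflection principle for Brownian motion, P(M_t ≥ a) = 2 · P(B_t ≥ a) for a ≥ 0. Since B_t ~ N(0, t), P(B_t ≥ 1.64) = 1 − Φ(1.64/√t) = 1 − Φ(1.64/√7.08) = 1 − Φ(0.6163). So
  P(M_{7.08} ≥ 1.64) = 2(1 − Φ(0.6163)) ≈ 0.5377.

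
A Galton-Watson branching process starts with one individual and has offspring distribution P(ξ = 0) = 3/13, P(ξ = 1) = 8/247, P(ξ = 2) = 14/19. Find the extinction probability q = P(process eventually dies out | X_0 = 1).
q = 57/182

The pgf is f(s) = 3/13 + 8/247·s + 14/19·s². The extinction probability q is the smallest fixed point of f in [0, 1]. Setting s = f(s):
  14/19·s² + (8/247 − 1)·s + 3/13 = 0
  14/19·s² − (3/13 + 14/19)·s + 3/13 = 0
which factors as (s − 1)·(14/19·s − 3/13) = 0, giving roots s = 1 and s = (3/13)/(14/19) = 57/182.
Mean offspring μ = 8/247 + 2·14/19 = 372/247 > 1 (supercritical), so q < 1. The extinction probability is the smaller root: q = (3/13)/(14/19) = 57/182.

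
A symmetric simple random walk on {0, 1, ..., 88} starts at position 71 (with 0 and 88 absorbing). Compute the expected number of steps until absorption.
E[τ | X_0 = 71] = 1207

Let v_k = E[τ | X_0 = k]. Boundary: v_0 = v_88 = 0. Recurrence: v_k = 1 + (v_{k-1} + v_{k+1})/2 for 1 ≤ k ≤ 87. The particular solution to v_k − (v_{k-1} + v_{k+1})/2 = 1 is v_k = −k^2. Adding homogeneous solution A + B k and matching boundaries gives v_k = k (88 − k). Substituting k = 71: v_71 = 71 · 17 = 1207.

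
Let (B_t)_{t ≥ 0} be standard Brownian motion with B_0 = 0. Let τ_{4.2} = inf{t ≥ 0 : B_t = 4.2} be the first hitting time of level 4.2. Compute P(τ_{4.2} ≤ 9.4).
P(τ_{4.2} ≤ 9.4) = 2(1 − Φ(4.2/√9.4)) = 2(1 − Φ(1.3699)) ≈ 0.1707

By the reflection principle for standard BM, P(τ_b ≤ t) = 2 · P(B_t ≥ b). Since B_t ~ N(0, t), P(B_t ≥ 4.2) = 1 − Φ(4.2/√t) = 1 − Φ(4.2/√9.4) = 1 − Φ(1.3699) ≈ 0.08536. Doubling: P(τ_{4.2} ≤ 9.4) ≈ 2 · 0.08536 = 0.17072 ≈ 0.1707.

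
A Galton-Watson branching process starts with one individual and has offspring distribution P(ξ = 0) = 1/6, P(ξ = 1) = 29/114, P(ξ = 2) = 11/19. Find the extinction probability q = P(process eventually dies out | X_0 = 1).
q = 19/66

The pgf is f(s) = 1/6 + 29/114·s + 11/19·s². The extinction probability q is the smallest fixed point of f in [0, 1]. Setting s = f(s):
  11/19·s² + (29/114 − 1)·s + 1/6 = 0
  11/19·s² − (1/6 + 11/19)·s + 1/6 = 0
which factors as (s − 1)·(11/19·s − 1/6) = 0, giving roots s = 1 and s = (1/6)/(11/19) = 19/66.
Mean offspring μ = 29/114 + 2·11/19 = 161/114 > 1 (supercritical), so q < 1. The extinction probability is the smaller root: q = (1/6)/(11/19) = 19/66.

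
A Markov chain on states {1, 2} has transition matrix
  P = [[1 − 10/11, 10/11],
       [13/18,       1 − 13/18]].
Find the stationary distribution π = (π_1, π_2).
π_1 = 143/323, π_2 = 180/323

Solve πP = π with π_1 + π_2 = 1. From πP = π: π_1 · (1 − 10/11) + π_2 · 13/18 = π_1 ⇒ π_2 · 13/18 = π_1 · 10/11 ⇒ π_2/π_1 = (10/11)/(13/18) = 180/143. Together with π_1 + π_2 = 1:
  π_1 = (13/18)/(10/11 + 13/18) = (13/18)/(323/198) = 143/323,
  π_2 = (10/11)/(10/11 + 13/18) = (10/11)/(323/198) = 180/323.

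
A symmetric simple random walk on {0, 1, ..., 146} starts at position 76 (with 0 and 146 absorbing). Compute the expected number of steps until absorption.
E[τ | X_0 = 76] = 5320

Let v_k = E[τ | X_0 = k]. Boundary: v_0 = v_146 = 0. Recurrence: v_k = 1 + (v_{k-1} + v_{k+1})/2 for 1 ≤ k ≤ 145. The particular solution to v_k − (v_{k-1} + v_{k+1})/2 = 1 is v_k = −k^2. Adding homogeneous solution A + B k and matching boundaries gives v_k = k (146 − k). Substituting k = 76: v_76 = 76 · 70 = 5320.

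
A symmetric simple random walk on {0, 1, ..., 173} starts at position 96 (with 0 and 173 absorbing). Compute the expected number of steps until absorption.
E[τ | X_0 = 96] = 7392

Let v_k = E[τ | X_0 = k]. Boundary: v_0 = v_173 = 0. Recurrence: v_k = 1 + (v_{k-1} + v_{k+1})/2 for 1 ≤ k ≤ 172. The particular solution to v_k − (v_{k-1} + v_{k+1})/2 = 1 is v_k = −k^2. Adding homogeneous solution A + B k and matching boundaries gives v_k = k (173 − k). Substituting k = 96: v_96 = 96 · 77 = 7392.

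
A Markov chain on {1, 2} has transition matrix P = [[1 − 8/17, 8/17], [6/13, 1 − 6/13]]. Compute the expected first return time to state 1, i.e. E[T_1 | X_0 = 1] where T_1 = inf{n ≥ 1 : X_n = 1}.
E[T_1 | X_0 = 1] = 1/π_1 = 103/51

For an irreducible recurrent Markov chain with stationary distribution π, E[T_i | X_0 = i] = 1/π_i (Kac's formula). Here π_1 = (6/13)/(8/17 + 6/13) = (6/13)/(206/221) = 51/103, so E[T_1 | X_0 = 1] = 1/π_1 = (8/17 + 6/13)/(6/13) = (206/221)/(6/13) = 103/51.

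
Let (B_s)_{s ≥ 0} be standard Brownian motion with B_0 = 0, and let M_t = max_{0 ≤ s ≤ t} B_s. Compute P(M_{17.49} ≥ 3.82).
P(M_{17.49} ≥ 3.82) = 2·P(B_{17.49} ≥ 3.82) = 2(1 − Φ(3.82/√17.49)) ≈ 0.3610

By the reflection principle for Brownian motion, P(M_t ≥ a) = 2 · P(B_t ≥ a) for a ≥ 0. Since B_t ~ N(0, t), P(B_t ≥ 3.82) = 1 − Φ(3.82/√t) = 1 − Φ(3.82/√17.49) = 1 − Φ(0.9134). So
  P(M_{17.49} ≥ 3.82) = 2(1 − Φ(0.9134)) ≈ 0.3610.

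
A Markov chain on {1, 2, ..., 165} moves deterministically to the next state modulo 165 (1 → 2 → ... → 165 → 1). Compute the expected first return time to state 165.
E[T_165 | X_0 = 165] = 165

The chain cycles deterministically, so starting at state 165 it returns in exactly 165 steps. Equivalently, the stationary distribution is uniform π_j = 1/165 for every state j, so by Kac's formula E[T_165] = 1/π_165 = 165.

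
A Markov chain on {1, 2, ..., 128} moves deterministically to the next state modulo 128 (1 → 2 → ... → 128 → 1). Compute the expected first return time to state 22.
E[T_22 | X_0 = 22] = 128

The chain cycles deterministically, so starting at state 22 it returns in exactly 128 steps. Equivalently, the stationary distribution is uniform π_j = 1/128 for every state j, so by Kac's formula E[T_22] = 1/π_22 = 128.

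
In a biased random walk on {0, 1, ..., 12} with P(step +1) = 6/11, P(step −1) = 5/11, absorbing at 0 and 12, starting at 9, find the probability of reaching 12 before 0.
P(hit 12 before 0) = (1 − (5/6)^9) / (1 − (5/6)^12) = 19284696/21237821

Let u_k denote P(reach 12 before 0 | start at k). Boundary: u_0 = 0, u_12 = 1. Recurrence: u_k = 6/11·u_{k+1} + 5/11·u_{k-1} for 1 ≤ k ≤ 11. Try u_k = A + B·r^k with r = q/p = (5/11)/(6/11) = 5/6. Substitution satisfies the recurrence; boundary conditions give:
  u_k = (1 − r^k) / (1 − r^N) = (1 − (5/6)^9) / (1 − (5/6)^12) = 19284696/21237821.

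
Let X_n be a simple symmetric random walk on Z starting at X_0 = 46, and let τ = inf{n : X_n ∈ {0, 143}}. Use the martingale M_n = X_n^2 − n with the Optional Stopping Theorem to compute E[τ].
E[τ] = 4462

M_n = X_n^2 − n is a martingale (since E[X_{n+1}^2 | F_n] = X_n^2 + 1). By OST (τ has finite mean in a bounded region), E[M_τ] = E[M_0] = X_0^2 − 0 = 46^2 = 2116. Also E[M_τ] = E[X_τ^2] − E[τ]. The walk exits at 0 or 143, with P(hit 143 first) = 46/143, so E[X_τ^2] = 143^2 · 46/143 + 0 = 6578. Thus E[τ] = E[X_τ^2] − E[M_τ] = 6578 − 2116 = 4462 = 46(143 − 46) = 4462.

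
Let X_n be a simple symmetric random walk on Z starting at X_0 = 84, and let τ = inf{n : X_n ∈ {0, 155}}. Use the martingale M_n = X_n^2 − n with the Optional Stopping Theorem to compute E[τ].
E[τ] = 5964

M_n = X_n^2 − n is a martingale (since E[X_{n+1}^2 | F_n] = X_n^2 + 1). By OST (τ has finite mean in a bounded region), E[M_τ] = E[M_0] = X_0^2 − 0 = 84^2 = 7056. Also E[M_τ] = E[X_τ^2] − E[τ]. The walk exits at 0 or 155, with P(hit 155 first) = 84/155, so E[X_τ^2] = 155^2 · 84/155 + 0 = 13020. Thus E[τ] = E[X_τ^2] − E[M_τ] = 13020 − 7056 = 5964 = 84(155 − 84) = 5964.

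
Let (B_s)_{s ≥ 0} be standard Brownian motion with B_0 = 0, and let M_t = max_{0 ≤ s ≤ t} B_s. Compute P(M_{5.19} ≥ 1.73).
P(M_{5.19} ≥ 1.73) = 2·P(B_{5.19} ≥ 1.73) = 2(1 − Φ(1.73/√5.19)) ≈ 0.4476

By the reflection principle for Brownian motion, P(M_t ≥ a) = 2 · P(B_t ≥ a) for a ≥ 0. Since B_t ~ N(0, t), P(B_t ≥ 1.73) = 1 − Φ(1.73/√t) = 1 − Φ(1.73/√5.19) = 1 − Φ(0.7594). So
  P(M_{5.19} ≥ 1.73) = 2(1 − Φ(0.7594)) ≈ 0.4476.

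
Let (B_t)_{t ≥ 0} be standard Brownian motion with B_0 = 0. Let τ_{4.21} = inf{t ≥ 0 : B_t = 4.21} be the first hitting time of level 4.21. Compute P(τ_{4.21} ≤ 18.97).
P(τ_{4.21} ≤ 18.97) = 2(1 − Φ(4.21/√18.97)) = 2(1 − Φ(0.9666)) ≈ 0.3337

By the reflection principle for standard BM, P(τ_b ≤ t) = 2 · P(B_t ≥ b). Since B_t ~ N(0, t), P(B_t ≥ 4.21) = 1 − Φ(4.21/√t) = 1 − Φ(4.21/√18.97) = 1 − Φ(0.9666) ≈ 0.16687. Doubling: P(τ_{4.21} ≤ 18.97) ≈ 2 · 0.16687 = 0.33374 ≈ 0.3337.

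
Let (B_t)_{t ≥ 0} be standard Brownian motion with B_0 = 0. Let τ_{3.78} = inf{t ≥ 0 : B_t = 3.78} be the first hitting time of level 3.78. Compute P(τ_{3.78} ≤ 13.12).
P(τ_{3.78} ≤ 13.12) = 2(1 − Φ(3.78/√13.12)) = 2(1 − Φ(1.0436)) ≈ 0.2967

By the reflection principle for standard BM, P(τ_b ≤ t) = 2 · P(B_t ≥ b). Since B_t ~ N(0, t), P(B_t ≥ 3.78) = 1 − Φ(3.78/√t) = 1 − Φ(3.78/√13.12) = 1 − Φ(1.0436) ≈ 0.14834. Doubling: P(τ_{3.78} ≤ 13.12) ≈ 2 · 0.14834 = 0.29668 ≈ 0.2967.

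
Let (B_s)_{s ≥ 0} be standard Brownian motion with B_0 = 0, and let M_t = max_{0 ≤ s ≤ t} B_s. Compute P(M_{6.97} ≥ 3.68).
P(M_{6.97} ≥ 3.68) = 2·P(B_{6.97} ≥ 3.68) = 2(1 − Φ(3.68/√6.97)) ≈ 0.1633

By the reflection principle for Brownian motion, P(M_t ≥ a) = 2 · P(B_t ≥ a) for a ≥ 0. Since B_t ~ N(0, t), P(B_t ≥ 3.68) = 1 − Φ(3.68/√t) = 1 − Φ(3.68/√6.97) = 1 − Φ(1.3939). So
  P(M_{6.97} ≥ 3.68) = 2(1 − Φ(1.3939)) ≈ 0.1633.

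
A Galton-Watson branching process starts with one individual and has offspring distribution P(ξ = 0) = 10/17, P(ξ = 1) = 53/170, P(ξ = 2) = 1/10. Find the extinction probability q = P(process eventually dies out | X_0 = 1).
q = 1

Mean offspring μ = 0·10/17 + 1·53/170 + 2·1/10 = 87/170 ≤ 1. For μ ≤ 1 with offspring not concentrated at 1, the Galton-Watson process goes extinct almost surely, so q = 1.
(Algebraic check: The pgf is f(s) = 10/17 + 53/170·s + 1/10·s². The extinction probability q is the smallest fixed point of f in [0, 1]. Setting s = f(s):
  1/10·s² + (53/170 − 1)·s + 10/17 = 0
  1/10·s² − (10/17 + 1/10)·s + 10/17 = 0
which factors as (s − 1)·(1/10·s − 10/17) = 0, giving roots s = 1 and s = (10/17)/(1/10) = 100/17. Since 100/17 ≥ 1, the smallest root in [0, 1] is s = 1.)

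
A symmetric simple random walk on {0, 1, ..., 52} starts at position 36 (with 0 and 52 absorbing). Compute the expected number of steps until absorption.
E[τ | X_0 = 36] = 576

Let v_k = E[τ | X_0 = k]. Boundary: v_0 = v_52 = 0. Recurrence: v_k = 1 + (v_{k-1} + v_{k+1})/2 for 1 ≤ k ≤ 51. The particular solution to v_k − (v_{k-1} + v_{k+1})/2 = 1 is v_k = −k^2. Adding homogeneous solution A + B k and matching boundaries gives v_k = k (52 − k). Substituting k = 36: v_36 = 36 · 16 = 576.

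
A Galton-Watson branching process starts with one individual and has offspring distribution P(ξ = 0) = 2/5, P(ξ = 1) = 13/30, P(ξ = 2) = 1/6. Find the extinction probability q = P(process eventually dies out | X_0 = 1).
q = 1

Mean offspring μ = 0·2/5 + 1·13/30 + 2·1/6 = 23/30 ≤ 1. For μ ≤ 1 with offspring not concentrated at 1, the Galton-Watson process goes extinct almost surely, so q = 1.
(Algebraic check: The pgf is f(s) = 2/5 + 13/30·s + 1/6·s². The extinction probability q is the smallest fixed point of f in [0, 1]. Setting s = f(s):
  1/6·s² + (13/30 − 1)·s + 2/5 = 0
  1/6·s² − (2/5 + 1/6)·s + 2/5 = 0
which factors as (s − 1)·(1/6·s − 2/5) = 0, giving roots s = 1 and s = (2/5)/(1/6) = 12/5. Since 12/5 ≥ 1, the smallest root in [0, 1] is s = 1.)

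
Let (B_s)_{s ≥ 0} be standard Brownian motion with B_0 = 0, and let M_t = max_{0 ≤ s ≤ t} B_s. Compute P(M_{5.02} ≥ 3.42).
P(M_{5.02} ≥ 3.42) = 2·P(B_{5.02} ≥ 3.42) = 2(1 − Φ(3.42/√5.02)) ≈ 0.1269

By the reflection principle for Brownian motion, P(M_t ≥ a) = 2 · P(B_t ≥ a) for a ≥ 0. Since B_t ~ N(0, t), P(B_t ≥ 3.42) = 1 − Φ(3.42/√t) = 1 − Φ(3.42/√5.02) = 1 − Φ(1.5264). So
  P(M_{5.02} ≥ 3.42) = 2(1 − Φ(1.5264)) ≈ 0.1269.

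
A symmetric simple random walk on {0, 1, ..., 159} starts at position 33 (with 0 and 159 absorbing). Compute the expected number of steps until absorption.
E[τ | X_0 = 33] = 4158

Let v_k = E[τ | X_0 = k]. Boundary: v_0 = v_159 = 0. Recurrence: v_k = 1 + (v_{k-1} + v_{k+1})/2 for 1 ≤ k ≤ 158. The particular solution to v_k − (v_{k-1} + v_{k+1})/2 = 1 is v_k = −k^2. Adding homogeneous solution A + B k and matching boundaries gives v_k = k (159 − k). Substituting k = 33: v_33 = 33 · 126 = 4158.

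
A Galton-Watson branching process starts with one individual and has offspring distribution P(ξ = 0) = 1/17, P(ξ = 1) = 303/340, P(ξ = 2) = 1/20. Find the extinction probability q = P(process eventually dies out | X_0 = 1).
q = 1

Mean offspring μ = 0·1/17 + 1·303/340 + 2·1/20 = 337/340 ≤ 1. For μ ≤ 1 with offspring not concentrated at 1, the Galton-Watson process goes extinct almost surely, so q = 1.
(Algebraic check: The pgf is f(s) = 1/17 + 303/340·s + 1/20·s². The extinction probability q is the smallest fixed point of f in [0, 1]. Setting s = f(s):
  1/20·s² + (303/340 − 1)·s + 1/17 = 0
  1/20·s² − (1/17 + 1/20)·s + 1/17 = 0
which factors as (s − 1)·(1/20·s − 1/17) = 0, giving roots s = 1 and s = (1/17)/(1/20) = 20/17. Since 20/17 ≥ 1, the smallest root in [0, 1] is s = 1.)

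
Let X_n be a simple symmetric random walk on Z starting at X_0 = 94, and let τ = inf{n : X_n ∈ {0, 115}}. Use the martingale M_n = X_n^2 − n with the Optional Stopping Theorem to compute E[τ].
E[τ] = 1974

M_n = X_n^2 − n is a martingale (since E[X_{n+1}^2 | F_n] = X_n^2 + 1). By OST (τ has finite mean in a bounded region), E[M_τ] = E[M_0] = X_0^2 − 0 = 94^2 = 8836. Also E[M_τ] = E[X_τ^2] − E[τ]. The walk exits at 0 or 115, with P(hit 115 first) = 94/115, so E[X_τ^2] = 115^2 · 94/115 + 0 = 10810. Thus E[τ] = E[X_τ^2] − E[M_τ] = 10810 − 8836 = 1974 = 94(115 − 94) = 1974.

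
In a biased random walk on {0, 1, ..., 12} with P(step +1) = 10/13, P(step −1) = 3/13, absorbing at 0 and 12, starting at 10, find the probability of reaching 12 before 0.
P(hit 12 before 0) = (1 − (3/10)^10) / (1 − (3/10)^12) = 10988946100/10989005149

Let u_k denote P(reach 12 before 0 | start at k). Boundary: u_0 = 0, u_12 = 1. Recurrence: u_k = 10/13·u_{k+1} + 3/13·u_{k-1} for 1 ≤ k ≤ 11. Try u_k = A + B·r^k with r = q/p = (3/13)/(10/13) = 3/10. Substitution satisfies the recurrence; boundary conditions give:
  u_k = (1 − r^k) / (1 − r^N) = (1 − (3/10)^10) / (1 − (3/10)^12) = 10988946100/10989005149.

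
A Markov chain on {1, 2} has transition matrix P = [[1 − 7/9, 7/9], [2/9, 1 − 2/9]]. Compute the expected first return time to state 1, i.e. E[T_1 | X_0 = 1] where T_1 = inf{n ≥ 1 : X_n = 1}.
E[T_1 | X_0 = 1] = 1/π_1 = 9/2

For an irreducible recurrent Markov chain with stationary distribution π, E[T_i | X_0 = i] = 1/π_i (Kac's formula). Here π_1 = (2/9)/(7/9 + 2/9) = (2/9)/(1) = 2/9, so E[T_1 | X_0 = 1] = 1/π_1 = (7/9 + 2/9)/(2/9) = (1)/(2/9) = 9/2.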